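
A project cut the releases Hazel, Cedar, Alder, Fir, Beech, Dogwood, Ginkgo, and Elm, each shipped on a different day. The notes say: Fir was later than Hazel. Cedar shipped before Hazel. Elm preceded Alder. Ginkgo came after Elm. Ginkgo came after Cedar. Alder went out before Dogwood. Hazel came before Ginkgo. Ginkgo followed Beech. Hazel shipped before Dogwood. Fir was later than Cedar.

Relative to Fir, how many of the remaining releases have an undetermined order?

5

Forced before Fir: Cedar and Hazel.
That leaves Alder, Beech, Dogwood, Elm, and Ginkgo with no forced order relative to Fir — 5.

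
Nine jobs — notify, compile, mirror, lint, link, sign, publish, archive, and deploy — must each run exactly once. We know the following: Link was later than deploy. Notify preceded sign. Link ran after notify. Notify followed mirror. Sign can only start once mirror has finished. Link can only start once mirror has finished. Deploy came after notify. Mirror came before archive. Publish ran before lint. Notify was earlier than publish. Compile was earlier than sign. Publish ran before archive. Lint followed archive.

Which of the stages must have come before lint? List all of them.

Directly stated before lint: archive and publish.
Mirror reaches lint via mirror → archive → lint.
Notify reaches lint via notify → publish → lint.
No chain forces link (or any of the others) ahead of lint.

archive, mirror, notify, publish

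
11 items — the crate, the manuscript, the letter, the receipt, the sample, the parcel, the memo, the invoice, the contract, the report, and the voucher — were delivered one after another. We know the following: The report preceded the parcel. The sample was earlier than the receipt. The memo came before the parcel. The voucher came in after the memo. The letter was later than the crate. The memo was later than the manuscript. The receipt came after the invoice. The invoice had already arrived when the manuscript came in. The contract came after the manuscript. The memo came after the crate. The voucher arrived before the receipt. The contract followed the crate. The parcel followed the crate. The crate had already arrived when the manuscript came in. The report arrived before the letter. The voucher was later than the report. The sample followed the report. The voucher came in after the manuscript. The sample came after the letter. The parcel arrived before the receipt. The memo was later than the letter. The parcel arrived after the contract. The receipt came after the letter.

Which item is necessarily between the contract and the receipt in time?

Tracing the constraints gives the contract → the parcel → the receipt, so the parcel sits after the contract and before the receipt.
No other item is forced both after the contract and before the receipt.

the parcel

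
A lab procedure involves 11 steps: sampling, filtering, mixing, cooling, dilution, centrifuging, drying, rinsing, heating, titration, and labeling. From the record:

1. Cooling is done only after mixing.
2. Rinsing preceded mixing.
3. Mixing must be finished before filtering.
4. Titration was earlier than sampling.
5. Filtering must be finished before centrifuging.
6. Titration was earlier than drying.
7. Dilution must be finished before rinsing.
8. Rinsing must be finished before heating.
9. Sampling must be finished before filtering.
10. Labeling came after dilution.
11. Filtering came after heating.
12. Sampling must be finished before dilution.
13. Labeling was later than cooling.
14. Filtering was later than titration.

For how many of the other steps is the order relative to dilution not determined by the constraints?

Forced before dilution: sampling and titration; forced after dilution: centrifuging, cooling, filtering, heating, labeling, mixing, and rinsing.
That leaves drying with no forced order relative to dilution — 1.

1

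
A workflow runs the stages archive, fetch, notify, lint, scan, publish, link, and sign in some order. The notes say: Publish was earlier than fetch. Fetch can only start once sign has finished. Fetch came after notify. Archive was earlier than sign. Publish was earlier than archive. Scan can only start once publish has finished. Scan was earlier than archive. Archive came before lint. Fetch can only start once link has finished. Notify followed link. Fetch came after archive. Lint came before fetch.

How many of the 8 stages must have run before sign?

Directly stated before sign: archive.
Publish reaches sign via publish → archive → sign.
Scan reaches sign via scan → archive → sign.
No chain forces lint (or any of the others) ahead of sign.
That's archive, publish, and scan — 3 in all.

3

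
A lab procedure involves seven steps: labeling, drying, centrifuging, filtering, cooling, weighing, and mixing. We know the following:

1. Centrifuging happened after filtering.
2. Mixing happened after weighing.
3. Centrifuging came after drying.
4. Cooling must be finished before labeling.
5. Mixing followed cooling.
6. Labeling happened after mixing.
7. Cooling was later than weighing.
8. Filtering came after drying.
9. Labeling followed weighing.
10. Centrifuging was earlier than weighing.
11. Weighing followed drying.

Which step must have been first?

Drying has a chain of constraints placing it before every other step, so drying must be first.

drying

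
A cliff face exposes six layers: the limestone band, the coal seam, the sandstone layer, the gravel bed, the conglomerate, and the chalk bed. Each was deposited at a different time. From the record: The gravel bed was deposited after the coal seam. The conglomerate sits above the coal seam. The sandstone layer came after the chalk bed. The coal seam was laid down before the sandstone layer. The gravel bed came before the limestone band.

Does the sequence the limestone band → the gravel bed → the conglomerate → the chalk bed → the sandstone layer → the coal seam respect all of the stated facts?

The constraints require the gravel bed before the limestone band, but in the proposed sequence the limestone band appears ahead of the gravel bed. That one violation is enough.

no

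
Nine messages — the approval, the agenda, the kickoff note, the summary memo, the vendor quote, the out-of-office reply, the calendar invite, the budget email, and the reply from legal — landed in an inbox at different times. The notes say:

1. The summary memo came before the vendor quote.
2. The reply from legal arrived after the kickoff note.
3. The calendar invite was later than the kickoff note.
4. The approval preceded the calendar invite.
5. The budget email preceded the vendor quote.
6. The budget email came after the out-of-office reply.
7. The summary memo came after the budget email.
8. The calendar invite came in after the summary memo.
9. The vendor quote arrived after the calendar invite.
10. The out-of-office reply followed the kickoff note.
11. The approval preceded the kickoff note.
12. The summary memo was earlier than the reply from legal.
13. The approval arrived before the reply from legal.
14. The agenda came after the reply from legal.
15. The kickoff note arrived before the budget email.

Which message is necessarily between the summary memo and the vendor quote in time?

Tracing the constraints gives the summary memo → the calendar invite → the vendor quote, so the calendar invite sits after the summary memo and before the vendor quote.
No other message is forced both after the summary memo and before the vendor quote.

the calendar invite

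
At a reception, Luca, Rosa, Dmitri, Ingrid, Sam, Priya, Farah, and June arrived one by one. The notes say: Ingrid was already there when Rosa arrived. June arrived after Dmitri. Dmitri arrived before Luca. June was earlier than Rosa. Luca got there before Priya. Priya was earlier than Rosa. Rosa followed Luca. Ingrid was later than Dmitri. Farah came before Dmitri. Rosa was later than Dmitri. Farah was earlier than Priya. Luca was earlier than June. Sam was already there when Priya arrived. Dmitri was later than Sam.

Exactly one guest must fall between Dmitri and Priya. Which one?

Luca

Tracing the constraints gives Dmitri → Luca → Priya, so Luca sits after Dmitri and before Priya.
No other guest is forced both after Dmitri and before Priya.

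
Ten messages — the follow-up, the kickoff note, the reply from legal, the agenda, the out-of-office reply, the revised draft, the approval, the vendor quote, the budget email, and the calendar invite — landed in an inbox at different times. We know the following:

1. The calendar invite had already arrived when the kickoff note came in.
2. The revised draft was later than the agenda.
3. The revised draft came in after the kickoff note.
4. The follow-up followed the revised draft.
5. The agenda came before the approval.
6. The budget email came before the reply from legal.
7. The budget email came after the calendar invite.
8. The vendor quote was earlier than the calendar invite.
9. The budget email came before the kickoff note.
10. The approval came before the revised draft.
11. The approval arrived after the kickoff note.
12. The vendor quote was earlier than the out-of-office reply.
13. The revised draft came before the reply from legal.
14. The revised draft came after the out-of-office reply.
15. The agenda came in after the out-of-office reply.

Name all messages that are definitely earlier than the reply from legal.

Directly stated before the reply from legal: the budget email and the revised draft.
The agenda reaches the reply from legal via the agenda → the revised draft → the reply from legal.
The approval reaches the reply from legal via the approval → the revised draft → the reply from legal.
The calendar invite reaches the reply from legal via the calendar invite → the budget email → the reply from legal.
Likewise the kickoff note, the out-of-office reply, and the vendor quote each reach the reply from legal by chaining the stated constraints.
No chain forces the follow-up ahead of the reply from legal.

the agenda, the approval, the budget email, the calendar invite, the kickoff note, the out-of-office reply, the revised draft, the vendor quote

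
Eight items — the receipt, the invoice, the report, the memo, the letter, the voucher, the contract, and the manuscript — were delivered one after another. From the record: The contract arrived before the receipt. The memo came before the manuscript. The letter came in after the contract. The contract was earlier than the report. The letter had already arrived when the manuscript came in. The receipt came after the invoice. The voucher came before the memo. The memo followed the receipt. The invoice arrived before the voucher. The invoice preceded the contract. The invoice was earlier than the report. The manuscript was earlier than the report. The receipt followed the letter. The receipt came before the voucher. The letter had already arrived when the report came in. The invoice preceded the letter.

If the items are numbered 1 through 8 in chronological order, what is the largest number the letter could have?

3

The letter must come before the manuscript, the memo, the receipt, the report, and the voucher — 5 items forced after it.
Everything else can be placed before the letter in some valid order, so the letter can sit as late as position 8 − 5 = 3.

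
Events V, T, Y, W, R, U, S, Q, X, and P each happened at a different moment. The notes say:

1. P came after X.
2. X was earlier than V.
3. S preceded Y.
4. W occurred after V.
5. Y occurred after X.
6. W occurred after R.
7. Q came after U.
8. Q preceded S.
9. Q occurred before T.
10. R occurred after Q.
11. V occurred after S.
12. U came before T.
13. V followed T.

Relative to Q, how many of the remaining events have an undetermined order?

Forced before Q: U; forced after Q: R, S, T, V, W, and Y.
That leaves P and X with no forced order relative to Q — 2.

2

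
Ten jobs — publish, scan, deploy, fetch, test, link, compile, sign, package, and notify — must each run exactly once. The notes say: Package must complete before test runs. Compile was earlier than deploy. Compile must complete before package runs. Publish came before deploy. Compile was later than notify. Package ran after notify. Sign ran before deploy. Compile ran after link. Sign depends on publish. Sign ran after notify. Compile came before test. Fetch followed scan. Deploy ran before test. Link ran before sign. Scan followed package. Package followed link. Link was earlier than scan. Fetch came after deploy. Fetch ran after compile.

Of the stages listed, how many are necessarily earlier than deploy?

5

Directly stated before deploy: compile, publish, and sign.
Link reaches deploy via link → sign → deploy.
Notify reaches deploy via notify → compile → deploy.
No chain forces fetch (or any of the others) ahead of deploy.
That's compile, link, notify, publish, and sign — 5 in all.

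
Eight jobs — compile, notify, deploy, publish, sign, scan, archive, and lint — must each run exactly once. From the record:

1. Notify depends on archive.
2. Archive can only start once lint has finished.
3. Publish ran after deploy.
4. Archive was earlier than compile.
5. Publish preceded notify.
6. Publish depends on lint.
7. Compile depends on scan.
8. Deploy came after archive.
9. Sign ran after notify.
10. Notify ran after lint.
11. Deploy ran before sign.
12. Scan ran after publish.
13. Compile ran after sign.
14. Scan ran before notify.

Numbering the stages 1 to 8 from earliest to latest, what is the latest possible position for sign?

Sign must come before compile — 1 stage forced after it.
Everything else can be placed before sign in some valid order, so sign can sit as late as position 8 − 1 = 7.

7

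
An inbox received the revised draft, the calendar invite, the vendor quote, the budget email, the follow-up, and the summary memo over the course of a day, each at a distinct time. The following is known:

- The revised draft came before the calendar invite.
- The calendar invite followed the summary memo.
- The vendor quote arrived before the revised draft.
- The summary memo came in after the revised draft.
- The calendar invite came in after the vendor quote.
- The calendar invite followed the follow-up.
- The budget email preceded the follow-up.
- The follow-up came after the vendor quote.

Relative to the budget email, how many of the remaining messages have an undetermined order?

3

Forced after the budget email: the calendar invite and the follow-up.
That leaves the revised draft, the summary memo, and the vendor quote with no forced order relative to the budget email — 3.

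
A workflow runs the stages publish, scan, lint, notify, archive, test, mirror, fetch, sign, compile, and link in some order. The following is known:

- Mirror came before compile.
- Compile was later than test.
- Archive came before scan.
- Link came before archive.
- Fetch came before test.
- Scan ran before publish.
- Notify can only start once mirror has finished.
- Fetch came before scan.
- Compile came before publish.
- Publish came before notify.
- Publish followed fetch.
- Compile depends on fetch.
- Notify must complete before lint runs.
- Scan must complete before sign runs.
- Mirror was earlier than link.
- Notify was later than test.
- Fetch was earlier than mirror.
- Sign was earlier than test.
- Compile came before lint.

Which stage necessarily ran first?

Fetch has a chain of constraints placing it before every other stage, so fetch must be first.

fetch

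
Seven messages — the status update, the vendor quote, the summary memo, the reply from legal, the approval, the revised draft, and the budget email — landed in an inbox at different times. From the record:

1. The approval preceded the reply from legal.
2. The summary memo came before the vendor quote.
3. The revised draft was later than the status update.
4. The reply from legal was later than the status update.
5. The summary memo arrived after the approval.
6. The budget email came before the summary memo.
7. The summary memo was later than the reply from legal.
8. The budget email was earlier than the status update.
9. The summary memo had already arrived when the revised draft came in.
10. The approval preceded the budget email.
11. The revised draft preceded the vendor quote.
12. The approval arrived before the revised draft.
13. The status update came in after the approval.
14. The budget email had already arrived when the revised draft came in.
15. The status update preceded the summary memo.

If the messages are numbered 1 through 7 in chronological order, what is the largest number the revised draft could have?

6

The revised draft must come before the vendor quote — 1 message forced after it.
Everything else can be placed before the revised draft in some valid order, so the revised draft can sit as late as position 7 − 1 = 6.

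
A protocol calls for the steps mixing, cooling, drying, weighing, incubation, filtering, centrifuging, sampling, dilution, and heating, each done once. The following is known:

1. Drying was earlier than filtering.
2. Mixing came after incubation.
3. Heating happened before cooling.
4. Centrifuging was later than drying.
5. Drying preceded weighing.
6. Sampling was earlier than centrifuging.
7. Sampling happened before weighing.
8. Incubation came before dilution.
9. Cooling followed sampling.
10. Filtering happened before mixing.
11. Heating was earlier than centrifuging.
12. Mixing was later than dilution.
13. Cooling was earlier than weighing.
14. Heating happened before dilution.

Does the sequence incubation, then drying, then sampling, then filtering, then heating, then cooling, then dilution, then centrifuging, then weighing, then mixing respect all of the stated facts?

Check each stated constraint against the proposed order — e.g. drying is ahead of weighing; incubation is ahead of mixing. Every pair is in the required order; nothing is violated.

yes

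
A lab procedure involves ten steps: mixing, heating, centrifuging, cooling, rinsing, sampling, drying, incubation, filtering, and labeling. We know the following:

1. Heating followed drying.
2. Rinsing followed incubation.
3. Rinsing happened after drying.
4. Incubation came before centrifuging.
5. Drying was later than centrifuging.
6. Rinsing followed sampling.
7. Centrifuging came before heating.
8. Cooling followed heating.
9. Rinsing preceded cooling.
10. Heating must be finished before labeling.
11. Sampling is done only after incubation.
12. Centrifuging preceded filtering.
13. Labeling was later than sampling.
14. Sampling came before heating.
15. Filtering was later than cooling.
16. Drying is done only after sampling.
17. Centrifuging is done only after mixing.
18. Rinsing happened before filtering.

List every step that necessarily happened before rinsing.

Directly stated before rinsing: drying, incubation, and sampling.
Centrifuging reaches rinsing via centrifuging → drying → rinsing.
Mixing reaches rinsing via mixing → centrifuging → drying → rinsing.
No chain forces heating (or any of the others) ahead of rinsing.

centrifuging, drying, incubation, mixing, sampling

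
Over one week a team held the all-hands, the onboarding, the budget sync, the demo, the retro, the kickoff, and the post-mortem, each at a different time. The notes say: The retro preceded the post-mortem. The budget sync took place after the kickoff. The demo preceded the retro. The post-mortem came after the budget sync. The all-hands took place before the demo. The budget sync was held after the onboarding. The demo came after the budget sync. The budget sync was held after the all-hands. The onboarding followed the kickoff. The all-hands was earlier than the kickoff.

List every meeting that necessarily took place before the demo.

the all-hands, the budget sync, the kickoff, the onboarding

Directly stated before the demo: the all-hands and the budget sync.
The kickoff reaches the demo via the kickoff → the budget sync → the demo.
The onboarding reaches the demo via the onboarding → the budget sync → the demo.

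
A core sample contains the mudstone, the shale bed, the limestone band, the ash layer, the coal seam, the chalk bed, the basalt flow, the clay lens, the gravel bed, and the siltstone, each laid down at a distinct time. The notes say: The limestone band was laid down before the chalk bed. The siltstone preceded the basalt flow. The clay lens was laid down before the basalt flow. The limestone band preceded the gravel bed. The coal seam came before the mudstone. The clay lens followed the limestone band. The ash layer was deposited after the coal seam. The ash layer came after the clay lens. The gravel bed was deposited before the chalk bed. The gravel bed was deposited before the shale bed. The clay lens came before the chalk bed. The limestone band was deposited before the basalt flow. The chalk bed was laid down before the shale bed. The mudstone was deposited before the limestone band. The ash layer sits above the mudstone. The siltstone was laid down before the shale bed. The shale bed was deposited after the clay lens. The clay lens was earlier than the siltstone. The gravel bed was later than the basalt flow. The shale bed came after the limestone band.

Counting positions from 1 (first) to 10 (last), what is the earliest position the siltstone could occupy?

The clay lens, the coal seam, the limestone band, and the mudstone must all come before the siltstone — 4 forced predecessors.
Nothing else is forced ahead of the siltstone, so its earliest slot is position 4 + 1 = 5.

5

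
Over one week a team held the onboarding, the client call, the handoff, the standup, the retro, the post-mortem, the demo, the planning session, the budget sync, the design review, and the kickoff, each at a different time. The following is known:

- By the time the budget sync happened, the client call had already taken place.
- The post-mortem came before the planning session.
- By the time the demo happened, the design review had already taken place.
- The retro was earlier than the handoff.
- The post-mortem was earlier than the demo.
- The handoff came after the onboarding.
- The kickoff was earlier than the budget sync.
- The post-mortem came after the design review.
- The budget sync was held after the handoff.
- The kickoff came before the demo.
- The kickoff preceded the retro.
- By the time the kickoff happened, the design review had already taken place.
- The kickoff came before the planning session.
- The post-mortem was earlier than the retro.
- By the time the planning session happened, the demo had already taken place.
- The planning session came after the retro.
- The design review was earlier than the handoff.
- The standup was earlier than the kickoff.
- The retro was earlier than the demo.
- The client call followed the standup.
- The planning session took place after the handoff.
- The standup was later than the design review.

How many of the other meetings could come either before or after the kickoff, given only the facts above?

Forced before the kickoff: the design review and the standup; forced after the kickoff: the budget sync, the demo, the handoff, the planning session, and the retro.
That leaves the client call, the onboarding, and the post-mortem with no forced order relative to the kickoff — 3.

3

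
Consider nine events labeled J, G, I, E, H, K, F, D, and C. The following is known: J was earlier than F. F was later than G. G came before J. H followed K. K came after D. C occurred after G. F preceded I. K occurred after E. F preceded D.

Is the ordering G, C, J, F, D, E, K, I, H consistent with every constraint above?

Check each stated constraint against the proposed order — e.g. G is ahead of F; F is ahead of I. Every pair is in the required order; nothing is violated.

yes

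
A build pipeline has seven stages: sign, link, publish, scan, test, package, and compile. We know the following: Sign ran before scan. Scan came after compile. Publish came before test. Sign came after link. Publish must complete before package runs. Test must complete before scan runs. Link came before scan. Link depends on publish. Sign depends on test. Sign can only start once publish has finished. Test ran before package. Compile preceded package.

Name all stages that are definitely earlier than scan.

Directly stated before scan: compile, link, sign, and test.
Publish reaches scan via publish → sign → scan.
No chain forces package ahead of scan.

compile, link, publish, sign, test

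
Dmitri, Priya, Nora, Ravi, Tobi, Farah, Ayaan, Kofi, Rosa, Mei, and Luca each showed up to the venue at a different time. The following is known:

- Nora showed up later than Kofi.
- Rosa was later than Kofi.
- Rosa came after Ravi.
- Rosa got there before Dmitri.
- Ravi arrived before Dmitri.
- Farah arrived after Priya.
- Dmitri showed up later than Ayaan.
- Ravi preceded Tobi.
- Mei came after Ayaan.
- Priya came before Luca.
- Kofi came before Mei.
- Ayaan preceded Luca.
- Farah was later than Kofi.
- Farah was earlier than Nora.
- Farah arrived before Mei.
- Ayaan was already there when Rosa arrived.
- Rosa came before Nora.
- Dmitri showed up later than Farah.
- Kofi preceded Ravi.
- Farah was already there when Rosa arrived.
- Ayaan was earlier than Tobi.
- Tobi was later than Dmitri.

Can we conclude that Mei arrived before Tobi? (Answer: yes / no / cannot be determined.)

No chain of stated constraints runs from Mei to Tobi, and none runs from Tobi to Mei either.
So the relative order of Mei and Tobi is not fixed by the given facts.

cannot be determined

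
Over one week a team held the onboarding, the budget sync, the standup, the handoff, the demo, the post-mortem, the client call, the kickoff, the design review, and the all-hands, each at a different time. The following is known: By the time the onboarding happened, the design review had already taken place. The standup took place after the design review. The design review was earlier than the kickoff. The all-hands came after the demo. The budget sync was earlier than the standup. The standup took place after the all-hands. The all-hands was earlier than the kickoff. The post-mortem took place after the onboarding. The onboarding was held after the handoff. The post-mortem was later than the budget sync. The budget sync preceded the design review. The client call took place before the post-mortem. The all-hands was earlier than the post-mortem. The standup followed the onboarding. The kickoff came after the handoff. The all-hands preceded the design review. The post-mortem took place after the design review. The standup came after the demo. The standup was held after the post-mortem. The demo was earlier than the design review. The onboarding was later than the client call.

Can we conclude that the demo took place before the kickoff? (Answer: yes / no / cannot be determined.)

Chain the constraints: the demo → the design review → the kickoff. Each link is directly stated, so the demo comes before the kickoff.

yes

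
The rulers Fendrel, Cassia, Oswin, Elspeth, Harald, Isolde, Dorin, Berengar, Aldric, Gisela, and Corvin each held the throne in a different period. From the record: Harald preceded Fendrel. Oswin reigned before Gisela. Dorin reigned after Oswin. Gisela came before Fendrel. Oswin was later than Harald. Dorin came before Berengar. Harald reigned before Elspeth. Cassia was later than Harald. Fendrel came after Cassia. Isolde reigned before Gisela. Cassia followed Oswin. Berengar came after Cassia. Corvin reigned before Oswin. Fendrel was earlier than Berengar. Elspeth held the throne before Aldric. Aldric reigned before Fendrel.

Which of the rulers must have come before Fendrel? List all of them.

Directly stated before Fendrel: Aldric, Cassia, Gisela, and Harald.
Corvin reaches Fendrel via Corvin → Oswin → Gisela → Fendrel.
Elspeth reaches Fendrel via Elspeth → Aldric → Fendrel.
Isolde reaches Fendrel via Isolde → Gisela → Fendrel.
Likewise Oswin reaches Fendrel by chaining the stated constraints.
No chain forces Berengar (or any of the others) ahead of Fendrel.

Aldric, Cassia, Corvin, Elspeth, Gisela, Harald, Isolde, Oswin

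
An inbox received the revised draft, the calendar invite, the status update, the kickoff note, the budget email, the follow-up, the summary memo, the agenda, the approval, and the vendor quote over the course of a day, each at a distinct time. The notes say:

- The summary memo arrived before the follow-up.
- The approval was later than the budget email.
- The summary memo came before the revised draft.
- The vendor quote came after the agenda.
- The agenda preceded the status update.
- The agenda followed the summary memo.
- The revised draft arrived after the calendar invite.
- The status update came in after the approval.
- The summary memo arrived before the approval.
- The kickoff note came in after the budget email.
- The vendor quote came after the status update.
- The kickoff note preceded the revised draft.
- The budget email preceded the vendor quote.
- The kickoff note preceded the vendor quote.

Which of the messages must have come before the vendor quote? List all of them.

the agenda, the approval, the budget email, the kickoff note, the status update, the summary memo

Directly stated before the vendor quote: the agenda, the budget email, the kickoff note, and the status update.
The approval reaches the vendor quote via the approval → the status update → the vendor quote.
The summary memo reaches the vendor quote via the summary memo → the agenda → the vendor quote.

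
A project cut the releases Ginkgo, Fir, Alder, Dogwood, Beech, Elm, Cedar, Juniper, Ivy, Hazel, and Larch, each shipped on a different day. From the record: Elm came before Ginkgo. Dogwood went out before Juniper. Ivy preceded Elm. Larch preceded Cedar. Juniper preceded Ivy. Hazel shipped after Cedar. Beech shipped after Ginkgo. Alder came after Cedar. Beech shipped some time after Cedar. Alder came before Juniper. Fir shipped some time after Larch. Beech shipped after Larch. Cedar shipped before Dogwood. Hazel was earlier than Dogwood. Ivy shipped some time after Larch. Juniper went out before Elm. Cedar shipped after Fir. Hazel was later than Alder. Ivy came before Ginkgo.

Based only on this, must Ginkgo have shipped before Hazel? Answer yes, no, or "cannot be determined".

no

Tracing the constraints gives Hazel → Dogwood → Juniper → Elm → Ginkgo, so Hazel must come before Ginkgo.
That means Ginkgo cannot be before Hazel.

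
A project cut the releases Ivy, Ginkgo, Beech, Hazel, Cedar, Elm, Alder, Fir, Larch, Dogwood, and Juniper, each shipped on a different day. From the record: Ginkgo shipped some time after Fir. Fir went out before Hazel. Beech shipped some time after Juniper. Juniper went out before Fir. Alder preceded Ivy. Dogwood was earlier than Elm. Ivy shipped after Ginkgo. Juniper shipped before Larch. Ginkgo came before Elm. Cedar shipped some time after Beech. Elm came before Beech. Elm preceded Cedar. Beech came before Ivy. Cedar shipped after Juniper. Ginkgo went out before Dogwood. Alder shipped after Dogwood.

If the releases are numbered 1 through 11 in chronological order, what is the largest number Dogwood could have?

Dogwood must come before Alder, Beech, Cedar, Elm, and Ivy — 5 releases forced after it.
Everything else can be placed before Dogwood in some valid order, so Dogwood can sit as late as position 11 − 5 = 6.

6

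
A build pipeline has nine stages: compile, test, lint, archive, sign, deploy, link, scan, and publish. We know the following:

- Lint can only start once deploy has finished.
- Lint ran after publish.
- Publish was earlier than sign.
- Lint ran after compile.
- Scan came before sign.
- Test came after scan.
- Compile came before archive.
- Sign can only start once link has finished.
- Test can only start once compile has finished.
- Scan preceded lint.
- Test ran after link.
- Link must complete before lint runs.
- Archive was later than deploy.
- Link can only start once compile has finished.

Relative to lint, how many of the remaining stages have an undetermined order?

Forced before lint: compile, deploy, link, publish, and scan.
That leaves archive, sign, and test with no forced order relative to lint — 3.

3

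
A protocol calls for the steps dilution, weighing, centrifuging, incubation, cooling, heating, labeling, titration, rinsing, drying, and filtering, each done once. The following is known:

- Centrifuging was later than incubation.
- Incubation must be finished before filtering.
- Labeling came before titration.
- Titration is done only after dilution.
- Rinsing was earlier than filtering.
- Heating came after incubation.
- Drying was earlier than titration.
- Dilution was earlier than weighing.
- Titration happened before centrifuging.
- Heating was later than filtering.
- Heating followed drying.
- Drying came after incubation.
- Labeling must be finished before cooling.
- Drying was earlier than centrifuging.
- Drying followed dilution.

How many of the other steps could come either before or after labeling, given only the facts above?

7

Forced after labeling: centrifuging, cooling, and titration.
That leaves dilution, drying, filtering, heating, incubation, rinsing, and weighing with no forced order relative to labeling — 7.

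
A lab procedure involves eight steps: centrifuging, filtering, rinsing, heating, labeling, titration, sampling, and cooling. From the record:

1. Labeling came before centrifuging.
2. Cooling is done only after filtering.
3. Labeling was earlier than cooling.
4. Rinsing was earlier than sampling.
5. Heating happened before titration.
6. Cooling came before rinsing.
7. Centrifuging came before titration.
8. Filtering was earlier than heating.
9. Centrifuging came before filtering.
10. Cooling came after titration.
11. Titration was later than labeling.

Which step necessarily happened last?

Every other step has a chain of constraints placing it before sampling, so sampling is last.

sampling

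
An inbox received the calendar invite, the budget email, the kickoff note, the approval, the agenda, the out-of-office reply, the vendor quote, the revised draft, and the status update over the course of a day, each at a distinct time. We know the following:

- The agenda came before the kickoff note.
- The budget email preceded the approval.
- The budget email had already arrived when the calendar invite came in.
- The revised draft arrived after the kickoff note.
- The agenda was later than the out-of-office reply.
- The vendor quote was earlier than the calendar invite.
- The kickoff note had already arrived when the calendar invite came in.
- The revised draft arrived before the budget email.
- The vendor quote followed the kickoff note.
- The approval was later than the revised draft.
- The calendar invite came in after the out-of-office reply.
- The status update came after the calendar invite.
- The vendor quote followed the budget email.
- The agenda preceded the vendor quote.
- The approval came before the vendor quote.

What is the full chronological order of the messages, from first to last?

The constraints fix every adjacent pair, so only one ordering works:
the out-of-office reply → the agenda → the kickoff note → the revised draft → the budget email → the approval → the vendor quote → the calendar invite → the status update.

the out-of-office reply, the agenda, the kickoff note, the revised draft, the budget email, the approval, the vendor quote, the calendar invite, the status update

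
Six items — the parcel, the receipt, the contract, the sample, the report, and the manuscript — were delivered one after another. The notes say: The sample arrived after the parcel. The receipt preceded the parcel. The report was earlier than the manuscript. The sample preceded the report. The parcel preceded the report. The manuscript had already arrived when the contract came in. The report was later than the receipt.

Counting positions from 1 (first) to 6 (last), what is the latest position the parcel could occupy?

2

The parcel must come before the contract, the manuscript, the report, and the sample — 4 items forced after it.
Everything else can be placed before the parcel in some valid order, so the parcel can sit as late as position 6 − 4 = 2.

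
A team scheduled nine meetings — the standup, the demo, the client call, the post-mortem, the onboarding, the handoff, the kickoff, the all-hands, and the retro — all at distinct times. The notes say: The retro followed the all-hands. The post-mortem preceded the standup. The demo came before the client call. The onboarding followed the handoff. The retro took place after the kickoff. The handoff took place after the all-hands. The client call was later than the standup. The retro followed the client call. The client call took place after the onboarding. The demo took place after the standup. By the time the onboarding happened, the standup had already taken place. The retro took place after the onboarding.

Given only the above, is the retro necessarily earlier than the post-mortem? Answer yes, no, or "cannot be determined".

Tracing the constraints gives the post-mortem → the standup → the onboarding → the retro, so the post-mortem must come before the retro.
That means the retro cannot be before the post-mortem.

no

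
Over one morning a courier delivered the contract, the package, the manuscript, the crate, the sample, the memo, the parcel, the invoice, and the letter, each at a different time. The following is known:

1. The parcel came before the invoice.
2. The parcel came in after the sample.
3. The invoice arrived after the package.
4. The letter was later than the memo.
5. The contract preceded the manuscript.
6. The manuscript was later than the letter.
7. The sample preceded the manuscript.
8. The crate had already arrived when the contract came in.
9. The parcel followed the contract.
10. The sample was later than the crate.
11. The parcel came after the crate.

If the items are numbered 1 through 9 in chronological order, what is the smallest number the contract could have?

2

The crate must come before the contract — 1 forced predecessor.
Nothing else is forced ahead of the contract, so its earliest slot is position 1 + 1 = 2.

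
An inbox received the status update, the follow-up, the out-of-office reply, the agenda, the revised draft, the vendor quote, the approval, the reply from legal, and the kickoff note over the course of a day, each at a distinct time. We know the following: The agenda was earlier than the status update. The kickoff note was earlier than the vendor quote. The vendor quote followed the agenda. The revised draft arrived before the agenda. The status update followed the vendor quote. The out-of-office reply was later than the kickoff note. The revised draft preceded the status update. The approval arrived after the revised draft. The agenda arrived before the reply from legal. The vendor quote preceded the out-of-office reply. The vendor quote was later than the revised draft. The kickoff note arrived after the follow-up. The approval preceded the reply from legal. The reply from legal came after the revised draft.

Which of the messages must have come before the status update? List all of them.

Directly stated before the status update: the agenda, the revised draft, and the vendor quote.
The follow-up reaches the status update via the follow-up → the kickoff note → the vendor quote → the status update.
The kickoff note reaches the status update via the kickoff note → the vendor quote → the status update.

the agenda, the follow-up, the kickoff note, the revised draft, the vendor quote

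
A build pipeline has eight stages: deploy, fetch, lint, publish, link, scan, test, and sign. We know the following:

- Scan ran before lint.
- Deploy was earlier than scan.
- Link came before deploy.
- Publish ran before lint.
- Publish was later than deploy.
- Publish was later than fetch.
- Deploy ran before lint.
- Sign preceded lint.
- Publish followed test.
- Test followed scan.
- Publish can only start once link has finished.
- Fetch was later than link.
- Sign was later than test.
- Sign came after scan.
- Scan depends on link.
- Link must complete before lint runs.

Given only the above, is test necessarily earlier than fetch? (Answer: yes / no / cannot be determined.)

cannot be determined

No chain of stated constraints runs from test to fetch, and none runs from fetch to test either.
So the relative order of test and fetch is not fixed by the given facts.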